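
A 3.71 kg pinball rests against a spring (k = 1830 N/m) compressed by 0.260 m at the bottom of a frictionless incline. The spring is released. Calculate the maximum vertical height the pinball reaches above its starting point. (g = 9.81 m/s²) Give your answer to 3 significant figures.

All spring PE becomes gravitational PE at the highest point: ½kx² = mgh
h = kx²/(2mg) = (1830)(0.260)²/(2 × 3.71 × 9.81) = 1.700 m

h = 1.70 m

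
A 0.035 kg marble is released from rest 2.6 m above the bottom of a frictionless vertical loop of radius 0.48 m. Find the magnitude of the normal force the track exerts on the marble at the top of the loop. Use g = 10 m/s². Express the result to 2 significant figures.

Energy from release to top (height 2r): mgh = ½mv_top² + mg(2r)
v_top² = 2g(h − 2r) = 2(10)(2.6 − 0.9600) = 32.800 m²/s²
At the top, both N and weight point toward the centre: N + mg = mv_top²/r
N = m(v_top²/r − g) = 0.035(32.800/0.48 − 10) = 2.042 N

N = 2.0 N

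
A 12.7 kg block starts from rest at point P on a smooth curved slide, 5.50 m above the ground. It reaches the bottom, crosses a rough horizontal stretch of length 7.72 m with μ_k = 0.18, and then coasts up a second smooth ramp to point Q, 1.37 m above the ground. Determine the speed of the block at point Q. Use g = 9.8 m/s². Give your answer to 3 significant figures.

Energy at P: mgh₁ = (12.7)(9.8)(5.50) = 684.53 J
Friction loss: W_f = μ_k mg d = 172.9 J
At Q: ½mv² + mgh₂ = mgh₁ − W_f
½mv² = 684.53 − 172.9 − 170.51 = 341.07 J
v = √(2 × 341.07/12.7) = 7.329 m/s

v = 7.33 m/s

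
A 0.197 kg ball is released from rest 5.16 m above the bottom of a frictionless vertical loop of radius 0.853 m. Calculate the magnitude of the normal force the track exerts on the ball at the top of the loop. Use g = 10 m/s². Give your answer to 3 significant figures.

Energy from release to top (height 2r): mgh = ½mv_top² + mg(2r)
v_top² = 2g(h − 2r) = 2(10)(5.16 − 1.706) = 69.080 m²/s²
At the top, both N and weight point toward the centre: N + mg = mv_top²/r
N = m(v_top²/r − g) = 0.197(69.080/0.853 − 10) = 13.98 N

N = 14.0 N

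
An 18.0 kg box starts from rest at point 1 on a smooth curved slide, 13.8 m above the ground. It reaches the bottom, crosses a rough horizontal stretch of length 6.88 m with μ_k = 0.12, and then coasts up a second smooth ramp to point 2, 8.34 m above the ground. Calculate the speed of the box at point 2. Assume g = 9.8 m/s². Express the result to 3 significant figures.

Energy at 1: mgh₁ = (18.0)(9.8)(13.8) = 2434.3 J
Friction loss: W_f = μ_k mg d = 145.6 J
At 2: ½mv² + mgh₂ = mgh₁ − W_f
½mv² = 2434.3 − 145.6 − 1471.2 = 817.51 J
v = √(2 × 817.51/18.0) = 9.531 m/s

v = 9.53 m/s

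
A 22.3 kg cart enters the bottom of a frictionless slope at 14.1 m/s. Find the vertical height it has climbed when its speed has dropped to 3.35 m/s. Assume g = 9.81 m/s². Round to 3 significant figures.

h = 9.56 m

Energy balance between the two points: ½mv₁² = ½mv₂² + mgh
h = (v₁² − v₂²)/(2g) = (14.1² − 3.35²)/(2 × 9.81) = 9.561 m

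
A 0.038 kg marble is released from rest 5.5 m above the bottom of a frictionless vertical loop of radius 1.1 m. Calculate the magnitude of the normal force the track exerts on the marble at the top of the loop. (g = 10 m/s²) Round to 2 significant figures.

N = 1.9 N

Energy from release to top (height 2r): mgh = ½mv_top² + mg(2r)
v_top² = 2g(h − 2r) = 2(10)(5.5 − 2.200) = 66.000 m²/s²
At the top, both N and weight point toward the centre: N + mg = mv_top²/r
N = m(v_top²/r − g) = 0.038(66.000/1.1 − 10) = 1.900 N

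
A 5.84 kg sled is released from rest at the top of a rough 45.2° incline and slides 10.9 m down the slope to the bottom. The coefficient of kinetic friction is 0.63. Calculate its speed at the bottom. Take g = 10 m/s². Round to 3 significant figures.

v = 7.61 m/s

Taking the bottom as reference, mgh = ½mv² + μ_k N L with h = L sinθ, N = mg cosθ:
mgh = mgL sinθ = (5.84)(10)(10.9)sin45.2° = 451.68 J
W_f = μ_k mg cosθ · L = (0.63)(5.84)(10)cos45.2°·10.9 = 282.6 J
½mv² = 451.68 − 282.6 = 169.10 J
v = √(2 × 169.10/5.84) = 7.610 m/s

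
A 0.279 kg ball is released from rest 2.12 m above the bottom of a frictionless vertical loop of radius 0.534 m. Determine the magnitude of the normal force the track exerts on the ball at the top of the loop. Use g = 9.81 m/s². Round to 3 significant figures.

N = 8.05 N

Energy from release to top (height 2r): mgh = ½mv_top² + mg(2r)
v_top² = 2g(h − 2r) = 2(9.81)(2.12 − 1.068) = 20.640 m²/s²
At the top, both N and weight point toward the centre: N + mg = mv_top²/r
N = m(v_top²/r − g) = 0.279(20.640/0.534 − 9.81) = 8.047 N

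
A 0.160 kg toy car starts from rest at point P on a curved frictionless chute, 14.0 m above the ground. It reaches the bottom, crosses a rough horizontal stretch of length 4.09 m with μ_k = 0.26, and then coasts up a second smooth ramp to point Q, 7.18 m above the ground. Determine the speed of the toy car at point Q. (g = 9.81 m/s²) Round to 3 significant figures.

Energy at P: mgh₁ = (0.160)(9.81)(14.0) = 21.974 J
Friction loss: W_f = μ_k mg d = 1.669 J
At Q: ½mv² + mgh₂ = mgh₁ − W_f
½mv² = 21.974 − 1.669 − 11.270 = 9.0356 J
v = √(2 × 9.0356/0.160) = 10.63 m/s

v = 10.6 m/s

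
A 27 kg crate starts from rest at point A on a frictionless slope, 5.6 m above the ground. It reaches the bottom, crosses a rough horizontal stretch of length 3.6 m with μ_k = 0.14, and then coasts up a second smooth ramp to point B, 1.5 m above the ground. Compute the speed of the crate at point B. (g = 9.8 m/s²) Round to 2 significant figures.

Energy at A: mgh₁ = (27)(9.8)(5.6) = 1481.8 J
Friction loss: W_f = μ_k mg d = 133.4 J
At B: ½mv² + mgh₂ = mgh₁ − W_f
½mv² = 1481.8 − 133.4 − 396.90 = 951.50 J
v = √(2 × 951.50/27) = 8.395 m/s

v = 8.4 m/s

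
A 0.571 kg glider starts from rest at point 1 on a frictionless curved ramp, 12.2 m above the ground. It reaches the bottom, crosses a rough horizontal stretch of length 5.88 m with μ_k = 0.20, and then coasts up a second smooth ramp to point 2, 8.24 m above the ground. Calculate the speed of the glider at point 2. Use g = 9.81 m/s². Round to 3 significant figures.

Energy at 1: mgh₁ = (0.571)(9.81)(12.2) = 68.338 J
Friction loss: W_f = μ_k mg d = 6.587 J
At 2: ½mv² + mgh₂ = mgh₁ − W_f
½mv² = 68.338 − 6.587 − 46.156 = 15.595 J
v = √(2 × 15.595/0.571) = 7.391 m/s

v = 7.39 m/s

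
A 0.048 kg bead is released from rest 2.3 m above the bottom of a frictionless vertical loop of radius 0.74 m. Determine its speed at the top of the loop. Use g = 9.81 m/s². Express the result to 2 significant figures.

Energy conservation: mgh = ½mv_top² + mg(2r)
v_top² = 2g(h − 2r) = 2(9.81)(2.3 − 1.480) = 16.09
v_top = 4.011 m/s

v = 4.0 m/s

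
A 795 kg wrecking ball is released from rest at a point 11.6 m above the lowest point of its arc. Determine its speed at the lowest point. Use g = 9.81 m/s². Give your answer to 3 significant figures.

v = 15.1 m/s

Mechanical energy is conserved (no friction): mgh = ½mv²
v = √(2gh) = √(2 × 9.81 × 11.6) = √227.59 = 15.09 m/s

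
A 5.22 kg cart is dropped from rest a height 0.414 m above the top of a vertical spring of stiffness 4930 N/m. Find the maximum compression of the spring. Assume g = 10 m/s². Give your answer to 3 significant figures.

Take the reference level at the top of the uncompressed spring. At max compression the cart has fallen H + x and is momentarily at rest:
mg(H + x) = ½kx²
½(4930)x² − (5.22)(10)x − (5.22)(10)(0.414) = 0
2465x² − 52.20x − 21.61 = 0
x = [52.20 + √(2725 + 213082)]/(2 × 2465) = 0.1048 m

x = 0.105 m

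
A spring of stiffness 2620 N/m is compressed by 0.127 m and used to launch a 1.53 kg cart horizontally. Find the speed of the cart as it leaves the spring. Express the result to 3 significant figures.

v = 5.26 m/s

The cart leaves the spring when the spring is at natural length, so ½kx² = ½mv²
v = x√(k/m) = 0.127 × √(2620/1.53) = 5.255 m/s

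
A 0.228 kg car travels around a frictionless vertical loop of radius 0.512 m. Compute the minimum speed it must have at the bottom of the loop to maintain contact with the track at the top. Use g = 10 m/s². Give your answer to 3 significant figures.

v = 5.06 m/s

At the top: mg = mv_top²/r ⇒ v_top² = gr = 5.120 m²/s²
Energy from bottom to top (height 2r): ½mv_bot² = ½mv_top² + mg(2r)
v_bot² = gr + 4gr = 5gr = 25.60
v_bot = √(5gr) = 5.060 m/s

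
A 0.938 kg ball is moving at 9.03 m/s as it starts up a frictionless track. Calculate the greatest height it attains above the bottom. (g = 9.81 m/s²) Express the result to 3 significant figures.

Setting KE at the bottom equal to PE gained: ½mv² = mgh
h = v²/(2g) = 9.03²/(2 × 9.81) = 4.156 m

h = 4.16 m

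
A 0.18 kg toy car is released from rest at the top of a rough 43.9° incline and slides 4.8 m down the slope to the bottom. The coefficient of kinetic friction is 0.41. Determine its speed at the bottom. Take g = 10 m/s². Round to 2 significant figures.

v = 6.2 m/s

Energy: mgh = ½mv² + W_f, with h = L sinθ and W_f = μ_k (mg cosθ) L
mgh = mgL sinθ = (0.18)(10)(4.8)sin43.9° = 5.9910 J
W_f = μ_k mg cosθ · L = (0.41)(0.18)(10)cos43.9°·4.8 = 2.552 J
½mv² = 5.9910 − 2.552 = 3.4385 J
v = √(2 × 3.4385/0.18) = 6.181 m/s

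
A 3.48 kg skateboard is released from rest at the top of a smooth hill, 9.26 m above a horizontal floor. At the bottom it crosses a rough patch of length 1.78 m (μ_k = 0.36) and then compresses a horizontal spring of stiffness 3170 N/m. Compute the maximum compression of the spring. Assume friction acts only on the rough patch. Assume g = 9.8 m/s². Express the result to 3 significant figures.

x = 0.431 m

Initial energy: E₁ = mgh = (3.48)(9.8)(9.26) = 315.80 J
Friction removes W_f = μ_k mg d = (0.36)(3.48)(9.8)(1.78) = 21.85 J
Energy reaching the spring: E = 315.80 − 21.85 = 293.95 J
At max compression ½kx² = E ⇒ x = √(2E/k) = √(2 × 293.95/3170) = 0.4306 m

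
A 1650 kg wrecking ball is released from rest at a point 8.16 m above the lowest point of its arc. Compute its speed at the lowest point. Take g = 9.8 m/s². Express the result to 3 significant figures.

Energy conservation between the two points: mgh = ½mv²
v = √(2gh) = √(2 × 9.8 × 8.16) = √159.94 = 12.65 m/s

v = 12.6 m/s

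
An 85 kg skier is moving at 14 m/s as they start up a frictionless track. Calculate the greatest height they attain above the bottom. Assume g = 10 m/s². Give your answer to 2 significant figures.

h = 9.8 m

Setting KE at the bottom equal to PE gained: ½mv² = mgh
h = v²/(2g) = 14²/(2 × 10) = 9.800 m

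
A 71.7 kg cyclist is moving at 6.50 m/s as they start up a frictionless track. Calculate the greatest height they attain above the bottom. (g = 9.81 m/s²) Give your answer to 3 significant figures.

h = 2.15 m

By energy conservation, ½mv² = mgh
h = v²/(2g) = 6.50²/(2 × 9.81) = 2.153 m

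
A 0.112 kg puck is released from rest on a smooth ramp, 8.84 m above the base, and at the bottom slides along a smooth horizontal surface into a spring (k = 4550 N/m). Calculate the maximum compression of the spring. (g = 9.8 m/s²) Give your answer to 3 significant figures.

Energy conservation (no friction) from release to max compression: mgh = ½kx²
x = √(2mgh/k) = √(2 × 0.112 × 9.8 × 8.84 / 4550) = 0.06531 m

x = 0.0653 m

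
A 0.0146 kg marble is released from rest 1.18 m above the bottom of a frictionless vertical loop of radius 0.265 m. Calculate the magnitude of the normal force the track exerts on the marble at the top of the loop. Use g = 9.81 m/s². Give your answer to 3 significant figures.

N = 0.559 N

Energy from release to top (height 2r): mgh = ½mv_top² + mg(2r)
v_top² = 2g(h − 2r) = 2(9.81)(1.18 − 0.5300) = 12.753 m²/s²
At the top, both N and weight point toward the centre: N + mg = mv_top²/r
N = m(v_top²/r − g) = 0.0146(12.753/0.265 − 9.81) = 0.5594 N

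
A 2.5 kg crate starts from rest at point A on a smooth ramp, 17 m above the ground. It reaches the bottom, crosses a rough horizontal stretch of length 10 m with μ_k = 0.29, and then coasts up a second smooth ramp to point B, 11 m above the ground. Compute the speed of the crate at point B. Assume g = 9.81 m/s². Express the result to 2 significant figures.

Energy at A: mgh₁ = (2.5)(9.81)(17) = 416.93 J
Friction loss: W_f = μ_k mg d = 71.12 J
At B: ½mv² + mgh₂ = mgh₁ − W_f
½mv² = 416.93 − 71.12 − 269.78 = 76.028 J
v = √(2 × 76.028/2.5) = 7.799 m/s

v = 7.8 m/s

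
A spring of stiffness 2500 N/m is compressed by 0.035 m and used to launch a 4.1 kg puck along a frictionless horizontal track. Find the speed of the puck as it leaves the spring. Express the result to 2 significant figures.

The puck leaves the spring when the spring is at natural length, so ½kx² = ½mv²
v = x√(k/m) = 0.035 × √(2500/4.1) = 0.8643 m/s

v = 0.86 m/s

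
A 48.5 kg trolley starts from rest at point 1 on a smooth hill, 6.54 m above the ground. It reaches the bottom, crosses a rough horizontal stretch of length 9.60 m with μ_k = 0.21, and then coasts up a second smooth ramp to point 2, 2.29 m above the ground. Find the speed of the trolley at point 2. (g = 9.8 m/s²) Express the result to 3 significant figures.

v = 6.62 m/s

Energy at 1: mgh₁ = (48.5)(9.8)(6.54) = 3108.5 J
Friction loss: W_f = μ_k mg d = 958.2 J
At 2: ½mv² + mgh₂ = mgh₁ − W_f
½mv² = 3108.5 − 958.2 − 1088.4 = 1061.8 J
v = √(2 × 1061.8/48.5) = 6.617 m/s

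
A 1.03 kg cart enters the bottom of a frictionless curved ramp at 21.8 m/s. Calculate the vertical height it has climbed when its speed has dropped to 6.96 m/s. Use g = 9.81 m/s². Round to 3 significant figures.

Energy balance between the two points: ½mv₁² = ½mv₂² + mgh
h = (v₁² − v₂²)/(2g) = (21.8² − 6.96²)/(2 × 9.81) = 21.75 m

h = 21.8 m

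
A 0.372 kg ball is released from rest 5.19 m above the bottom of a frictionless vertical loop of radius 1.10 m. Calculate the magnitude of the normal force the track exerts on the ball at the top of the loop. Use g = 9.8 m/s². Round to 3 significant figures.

N = 16.2 N

Energy from release to top (height 2r): mgh = ½mv_top² + mg(2r)
v_top² = 2g(h − 2r) = 2(9.8)(5.19 − 2.200) = 58.604 m²/s²
At the top, both N and weight point toward the centre: N + mg = mv_top²/r
N = m(v_top²/r − g) = 0.372(58.604/1.10 − 9.8) = 16.17 N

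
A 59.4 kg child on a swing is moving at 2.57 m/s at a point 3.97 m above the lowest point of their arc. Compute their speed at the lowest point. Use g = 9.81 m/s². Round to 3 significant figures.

By conservation of mechanical energy, ½mv₀² + mgh = ½mv²
v² = v₀² + 2gh = (2.57)² + 2(9.81)(3.97) = 84.496
v = √84.496 = 9.192 m/s

v = 9.19 m/s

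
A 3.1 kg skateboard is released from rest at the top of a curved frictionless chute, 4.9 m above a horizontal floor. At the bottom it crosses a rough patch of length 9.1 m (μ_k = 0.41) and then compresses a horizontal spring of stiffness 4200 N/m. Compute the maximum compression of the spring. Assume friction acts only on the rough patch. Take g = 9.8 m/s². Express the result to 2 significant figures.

Initial energy: E₁ = mgh = (3.1)(9.8)(4.9) = 148.86 J
Friction removes W_f = μ_k mg d = (0.41)(3.1)(9.8)(9.1) = 113.3 J
Energy reaching the spring: E = 148.86 − 113.3 = 35.514 J
At max compression ½kx² = E ⇒ x = √(2E/k) = √(2 × 35.514/4200) = 0.1300 m

x = 0.13 m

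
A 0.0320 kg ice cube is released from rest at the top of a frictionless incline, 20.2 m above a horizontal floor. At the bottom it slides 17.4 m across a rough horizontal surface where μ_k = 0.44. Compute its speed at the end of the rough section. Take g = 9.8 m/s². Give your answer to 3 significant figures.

Energy at the top = energy at the end + work done against friction:
mgh = ½mv² + μ_k m g d
W_f = μ_k mg d = (0.44)(0.0320)(9.8)(17.4) = 2.401 J
½mv² = mgh − W_f = 6.3347 − 2.401 = 3.9338 J
v = √(2 × 3.9338/0.0320) = 15.68 m/s

v = 15.7 m/s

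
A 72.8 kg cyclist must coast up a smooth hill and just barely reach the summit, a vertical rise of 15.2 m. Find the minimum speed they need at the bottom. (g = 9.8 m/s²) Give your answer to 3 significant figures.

At the top they are momentarily at rest, so all KE converts to PE: ½mv² = mgh
v = √(2gh) = √(2 × 9.8 × 15.2) = 17.26 m/s

v = 17.3 m/s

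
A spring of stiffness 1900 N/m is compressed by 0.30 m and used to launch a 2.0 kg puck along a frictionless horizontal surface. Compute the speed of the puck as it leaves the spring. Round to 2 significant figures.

Spring PE converts entirely to kinetic energy: ½kx² = ½mv²
v = x√(k/m) = 0.30 × √(1900/2.0) = 9.247 m/s

v = 9.2 m/s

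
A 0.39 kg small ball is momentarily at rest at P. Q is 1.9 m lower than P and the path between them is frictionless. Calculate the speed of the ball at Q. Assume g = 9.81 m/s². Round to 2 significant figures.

v = 6.1 m/s

Energy conservation between the two points: mgh = ½mv²
v = √(2gh) = √(2 × 9.81 × 1.9) = √37.278 = 6.106 m/s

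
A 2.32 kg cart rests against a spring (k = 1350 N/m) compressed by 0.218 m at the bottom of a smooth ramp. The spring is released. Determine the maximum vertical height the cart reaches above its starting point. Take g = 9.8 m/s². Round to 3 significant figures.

All spring PE becomes gravitational PE at the highest point: ½kx² = mgh
h = kx²/(2mg) = (1350)(0.218)²/(2 × 2.32 × 9.8) = 1.411 m

h = 1.41 m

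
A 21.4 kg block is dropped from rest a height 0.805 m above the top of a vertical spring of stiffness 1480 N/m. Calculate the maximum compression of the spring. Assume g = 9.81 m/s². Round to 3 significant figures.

x = 0.640 m

Let x be the compression. The total drop is H + x, and the block is instantaneously at rest at max compression, so energy conservation gives:
mg(H + x) = ½kx²
½(1480)x² − (21.4)(9.81)x − (21.4)(9.81)(0.805) = 0
740.0x² − 209.9x − 169.0 = 0
x = [209.9 + √(44072 + 500231)]/(2 × 740.0) = 0.6403 m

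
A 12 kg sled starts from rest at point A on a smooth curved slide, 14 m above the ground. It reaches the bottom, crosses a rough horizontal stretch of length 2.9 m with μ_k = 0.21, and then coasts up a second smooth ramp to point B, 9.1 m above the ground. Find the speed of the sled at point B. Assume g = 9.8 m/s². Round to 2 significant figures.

v = 9.2 m/s

Energy at A: mgh₁ = (12)(9.8)(14) = 1646.4 J
Friction loss: W_f = μ_k mg d = 71.62 J
At B: ½mv² + mgh₂ = mgh₁ − W_f
½mv² = 1646.4 − 71.62 − 1070.2 = 504.62 J
v = √(2 × 504.62/12) = 9.171 m/s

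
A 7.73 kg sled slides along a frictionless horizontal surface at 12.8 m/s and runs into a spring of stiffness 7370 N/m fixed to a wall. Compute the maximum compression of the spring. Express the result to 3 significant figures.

At max compression the sled is momentarily at rest: ½mv² = ½kx²
x = v√(m/k) = 12.8 × √(7.73/7370) = 0.4145 m

x = 0.415 m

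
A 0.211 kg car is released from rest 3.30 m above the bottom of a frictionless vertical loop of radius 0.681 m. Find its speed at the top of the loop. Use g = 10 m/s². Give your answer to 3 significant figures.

v = 6.23 m/s

Energy conservation: mgh = ½mv_top² + mg(2r)
v_top² = 2g(h − 2r) = 2(10)(3.30 − 1.362) = 38.76
v_top = 6.226 m/s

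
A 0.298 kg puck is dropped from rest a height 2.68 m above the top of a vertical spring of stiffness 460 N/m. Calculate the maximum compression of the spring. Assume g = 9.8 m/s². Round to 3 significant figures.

x = 0.191 m

Take the reference level at the top of the uncompressed spring. At max compression the puck has fallen H + x and is momentarily at rest:
mg(H + x) = ½kx²
½(460)x² − (0.298)(9.8)x − (0.298)(9.8)(2.68) = 0
230.0x² − 2.920x − 7.827 = 0
x = [2.920 + √(8.529 + 7200.5)]/(2 × 230.0) = 0.1909 m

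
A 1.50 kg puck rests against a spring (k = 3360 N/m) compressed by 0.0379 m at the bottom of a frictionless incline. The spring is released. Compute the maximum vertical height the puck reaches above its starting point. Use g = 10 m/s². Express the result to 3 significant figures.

All spring PE becomes gravitational PE at the highest point: ½kx² = mgh
h = kx²/(2mg) = (3360)(0.0379)²/(2 × 1.50 × 10) = 0.1609 m

h = 0.161 m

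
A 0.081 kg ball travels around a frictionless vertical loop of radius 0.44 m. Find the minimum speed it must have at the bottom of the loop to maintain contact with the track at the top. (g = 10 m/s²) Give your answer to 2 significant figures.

v = 4.7 m/s

At the top: mg = mv_top²/r ⇒ v_top² = gr = 4.400 m²/s²
Energy from bottom to top (height 2r): ½mv_bot² = ½mv_top² + mg(2r)
v_bot² = gr + 4gr = 5gr = 22.00
v_bot = √(5gr) = 4.690 m/s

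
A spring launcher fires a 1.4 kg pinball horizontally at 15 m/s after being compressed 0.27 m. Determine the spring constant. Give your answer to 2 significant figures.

k = 4300 N/m

Energy stored in the spring equals the launch KE: ½kx² = ½mv²
k = mv²/x² = (1.4)(15)²/(0.27)² = 4321 N/m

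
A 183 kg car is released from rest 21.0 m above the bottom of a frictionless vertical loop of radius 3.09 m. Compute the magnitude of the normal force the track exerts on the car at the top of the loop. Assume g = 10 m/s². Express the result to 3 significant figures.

Energy from release to top (height 2r): mgh = ½mv_top² + mg(2r)
v_top² = 2g(h − 2r) = 2(10)(21.0 − 6.180) = 296.40 m²/s²
At the top, both N and weight point toward the centre: N + mg = mv_top²/r
N = m(v_top²/r − g) = 183(296.40/3.09 − 10) = 15724 N

N = 15700 N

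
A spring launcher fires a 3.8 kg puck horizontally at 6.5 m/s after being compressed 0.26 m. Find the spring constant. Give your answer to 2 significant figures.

k = 2400 N/m

Spring PE at full compression equals KE at release: ½kx² = ½mv²
k = mv²/x² = (3.8)(6.5)²/(0.26)² = 2375 N/m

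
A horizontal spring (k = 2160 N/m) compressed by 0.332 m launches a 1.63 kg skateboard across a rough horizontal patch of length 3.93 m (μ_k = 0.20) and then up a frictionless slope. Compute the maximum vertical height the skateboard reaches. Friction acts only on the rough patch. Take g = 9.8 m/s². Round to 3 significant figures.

Spring energy: E₀ = ½kx² = ½(2160)(0.332)² = 119.04 J
Friction: W_f = μ_k mg d = (0.20)(1.63)(9.8)(3.93) = 12.56 J
Energy at base of ramp: E = 119.04 − 12.56 = 106.49 J
At max height all remaining energy is PE: mgh = E ⇒ h = E/(mg) = 106.49/(1.63 × 9.8) = 6.666 m

h = 6.67 m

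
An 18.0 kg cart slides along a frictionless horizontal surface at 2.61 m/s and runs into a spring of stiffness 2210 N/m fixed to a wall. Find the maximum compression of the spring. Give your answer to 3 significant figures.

x = 0.236 m

At max compression the cart is momentarily at rest: ½mv² = ½kx²
x = v√(m/k) = 2.61 × √(18.0/2210) = 0.2355 m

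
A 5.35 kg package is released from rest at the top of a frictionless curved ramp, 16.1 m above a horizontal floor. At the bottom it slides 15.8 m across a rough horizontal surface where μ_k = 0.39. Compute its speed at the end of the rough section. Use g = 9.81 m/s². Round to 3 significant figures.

Energy bookkeeping (friction removes W_f = μ_k N d):
mgh = ½mv² + μ_k m g d
W_f = μ_k mg d = (0.39)(5.35)(9.81)(15.8) = 323.4 J
½mv² = mgh − W_f = 844.98 − 323.4 = 521.58 J
v = √(2 × 521.58/5.35) = 13.96 m/s

v = 14.0 m/s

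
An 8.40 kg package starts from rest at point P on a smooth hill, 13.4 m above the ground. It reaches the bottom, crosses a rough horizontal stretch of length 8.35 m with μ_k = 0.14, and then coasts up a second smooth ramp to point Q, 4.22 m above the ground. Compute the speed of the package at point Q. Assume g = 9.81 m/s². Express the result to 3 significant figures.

v = 12.5 m/s

Energy at P: mgh₁ = (8.40)(9.81)(13.4) = 1104.2 J
Friction loss: W_f = μ_k mg d = 96.33 J
At Q: ½mv² + mgh₂ = mgh₁ − W_f
½mv² = 1104.2 − 96.33 − 347.74 = 660.14 J
v = √(2 × 660.14/8.40) = 12.54 m/s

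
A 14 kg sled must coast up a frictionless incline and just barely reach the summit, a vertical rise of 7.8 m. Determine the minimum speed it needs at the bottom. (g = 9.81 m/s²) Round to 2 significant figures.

v = 12 m/s

At the top it is momentarily at rest, so all KE converts to PE: ½mv² = mgh
v = √(2gh) = √(2 × 9.81 × 7.8) = 12.37 m/s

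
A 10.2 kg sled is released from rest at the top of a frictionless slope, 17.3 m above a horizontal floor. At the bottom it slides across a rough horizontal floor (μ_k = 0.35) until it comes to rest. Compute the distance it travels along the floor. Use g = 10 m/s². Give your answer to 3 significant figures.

Energy bookkeeping (friction removes W_f = μ_k N d):
At rest all PE has been dissipated by friction: mgh = μ_k m g d
d = h/μ_k = 17.3/0.35 = 49.43 m

d = 49.4 m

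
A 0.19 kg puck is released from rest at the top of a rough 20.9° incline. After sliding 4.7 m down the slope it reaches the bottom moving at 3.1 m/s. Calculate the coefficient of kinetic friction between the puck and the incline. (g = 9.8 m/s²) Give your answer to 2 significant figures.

μ_k = 0.27

Energy balance down the incline: mg L sinθ − ½mv² = μ_k (mg cosθ) L
mgL sinθ = 3.1220 J; ½mv² = 0.91295 J
W_f = 3.1220 − 0.91295 = 2.209 J
μ_k = W_f/(mg cosθ · L) = 2.209/(1.739 × 4.7) = 0.2702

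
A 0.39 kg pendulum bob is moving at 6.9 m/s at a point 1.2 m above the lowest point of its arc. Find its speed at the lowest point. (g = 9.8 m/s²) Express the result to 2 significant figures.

By conservation of mechanical energy, ½mv₀² + mgh = ½mv²
v² = v₀² + 2gh = (6.9)² + 2(9.8)(1.2) = 71.130
v = √71.130 = 8.434 m/s

v = 8.4 m/s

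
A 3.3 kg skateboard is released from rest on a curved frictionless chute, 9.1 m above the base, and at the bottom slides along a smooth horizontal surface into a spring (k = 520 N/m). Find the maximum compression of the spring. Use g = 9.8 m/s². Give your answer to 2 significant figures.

Gravitational PE at the top equals spring PE at max compression: mgh = ½kx²
x = √(2mgh/k) = √(2 × 3.3 × 9.8 × 9.1 / 520) = 1.064 m

x = 1.1 m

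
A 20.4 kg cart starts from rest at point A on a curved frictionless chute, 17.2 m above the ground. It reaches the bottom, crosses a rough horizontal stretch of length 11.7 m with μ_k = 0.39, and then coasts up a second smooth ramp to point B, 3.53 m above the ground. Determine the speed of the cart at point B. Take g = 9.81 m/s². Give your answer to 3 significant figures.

v = 13.4 m/s

Energy at A: mgh₁ = (20.4)(9.81)(17.2) = 3442.1 J
Friction loss: W_f = μ_k mg d = 913.2 J
At B: ½mv² + mgh₂ = mgh₁ − W_f
½mv² = 3442.1 − 913.2 − 706.44 = 1822.5 J
v = √(2 × 1822.5/20.4) = 13.37 m/s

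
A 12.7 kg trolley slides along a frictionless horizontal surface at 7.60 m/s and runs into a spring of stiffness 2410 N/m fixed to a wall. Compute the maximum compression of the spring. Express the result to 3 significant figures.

x = 0.552 m

All KE is stored as spring PE at maximum compression: ½mv² = ½kx²
x = v√(m/k) = 7.60 × √(12.7/2410) = 0.5517 m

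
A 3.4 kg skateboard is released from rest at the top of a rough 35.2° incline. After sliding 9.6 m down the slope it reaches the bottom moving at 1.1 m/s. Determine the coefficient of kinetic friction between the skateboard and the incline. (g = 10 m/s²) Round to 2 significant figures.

μ_k = 0.70

Energy balance down the incline: mg L sinθ − ½mv² = μ_k (mg cosθ) L
mgL sinθ = 188.15 J; ½mv² = 2.0570 J
W_f = 188.15 − 2.0570 = 186.1 J
μ_k = W_f/(mg cosθ · L) = 186.1/(27.78 × 9.6) = 0.6977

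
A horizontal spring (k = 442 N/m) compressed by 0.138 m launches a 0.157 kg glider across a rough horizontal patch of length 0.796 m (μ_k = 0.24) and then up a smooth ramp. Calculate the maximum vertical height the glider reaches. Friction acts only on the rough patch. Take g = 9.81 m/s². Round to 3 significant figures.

Spring energy: E₀ = ½kx² = ½(442)(0.138)² = 4.2087 J
Friction: W_f = μ_k mg d = (0.24)(0.157)(9.81)(0.796) = 0.2942 J
Energy at base of ramp: E = 4.2087 − 0.2942 = 3.9145 J
At max height all remaining energy is PE: mgh = E ⇒ h = E/(mg) = 3.9145/(0.157 × 9.81) = 2.542 m

h = 2.54 m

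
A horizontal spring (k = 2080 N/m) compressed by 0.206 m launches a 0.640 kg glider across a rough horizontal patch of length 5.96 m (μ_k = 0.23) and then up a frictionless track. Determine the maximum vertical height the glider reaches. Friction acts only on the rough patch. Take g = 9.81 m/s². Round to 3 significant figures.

h = 5.66 m

Spring energy: E₀ = ½kx² = ½(2080)(0.206)² = 44.133 J
Friction: W_f = μ_k mg d = (0.23)(0.640)(9.81)(5.96) = 8.606 J
Energy at base of ramp: E = 44.133 − 8.606 = 35.527 J
At max height all remaining energy is PE: mgh = E ⇒ h = E/(mg) = 35.527/(0.640 × 9.81) = 5.659 m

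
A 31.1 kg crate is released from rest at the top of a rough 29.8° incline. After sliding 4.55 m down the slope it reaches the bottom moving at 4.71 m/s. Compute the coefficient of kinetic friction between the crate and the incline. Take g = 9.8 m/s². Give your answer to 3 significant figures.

mgh = ½mv² + μ_k (mg cosθ) L, with h = L sinθ
mgL sinθ = 689.18 J; ½mv² = 344.96 J
W_f = 689.18 − 344.96 = 344.2 J
μ_k = W_f/(mg cosθ · L) = 344.2/(264.5 × 4.55) = 0.2860

μ_k = 0.286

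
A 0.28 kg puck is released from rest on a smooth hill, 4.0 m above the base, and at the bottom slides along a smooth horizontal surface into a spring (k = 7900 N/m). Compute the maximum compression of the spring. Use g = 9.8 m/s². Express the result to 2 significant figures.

x = 0.053 m

At max compression the puck is momentarily at rest: mgh = ½kx²
x = √(2mgh/k) = √(2 × 0.28 × 9.8 × 4.0 / 7900) = 0.05271 m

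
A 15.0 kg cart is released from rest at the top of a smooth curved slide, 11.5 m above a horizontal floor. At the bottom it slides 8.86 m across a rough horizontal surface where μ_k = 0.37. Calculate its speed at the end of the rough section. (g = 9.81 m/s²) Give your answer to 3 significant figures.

v = 12.7 m/s

Energy bookkeeping (friction removes W_f = μ_k N d):
mgh = ½mv² + μ_k m g d
W_f = μ_k mg d = (0.37)(15.0)(9.81)(8.86) = 482.4 J
½mv² = mgh − W_f = 1692.2 − 482.4 = 1209.8 J
v = √(2 × 1209.8/15.0) = 12.70 m/s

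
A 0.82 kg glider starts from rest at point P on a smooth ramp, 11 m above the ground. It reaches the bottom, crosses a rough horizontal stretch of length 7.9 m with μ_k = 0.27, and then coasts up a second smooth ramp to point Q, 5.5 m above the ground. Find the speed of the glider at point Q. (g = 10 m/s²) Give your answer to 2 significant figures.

Energy at P: mgh₁ = (0.82)(10)(11) = 90.200 J
Friction loss: W_f = μ_k mg d = 17.49 J
At Q: ½mv² + mgh₂ = mgh₁ − W_f
½mv² = 90.200 − 17.49 − 45.100 = 27.609 J
v = √(2 × 27.609/0.82) = 8.206 m/s

v = 8.2 m/s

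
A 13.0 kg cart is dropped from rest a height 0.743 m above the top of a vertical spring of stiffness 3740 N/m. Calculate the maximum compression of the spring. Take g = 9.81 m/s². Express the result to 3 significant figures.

Measuring PE from the top of the relaxed spring, at max compression the cart has dropped H + x with zero KE, so:
mg(H + x) = ½kx²
½(3740)x² − (13.0)(9.81)x − (13.0)(9.81)(0.743) = 0
1870x² − 127.5x − 94.75 = 0
x = [127.5 + √(16264 + 708766)]/(2 × 1870) = 0.2618 m

x = 0.262 m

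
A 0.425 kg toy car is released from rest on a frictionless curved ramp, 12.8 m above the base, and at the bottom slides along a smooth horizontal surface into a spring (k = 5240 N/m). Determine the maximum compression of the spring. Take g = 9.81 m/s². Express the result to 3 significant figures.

x = 0.143 m

At max compression the car is momentarily at rest: mgh = ½kx²
x = √(2mgh/k) = √(2 × 0.425 × 9.81 × 12.8 / 5240) = 0.1427 m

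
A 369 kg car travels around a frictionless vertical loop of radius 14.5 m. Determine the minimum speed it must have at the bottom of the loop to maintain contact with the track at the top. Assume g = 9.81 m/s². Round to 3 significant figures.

At the top: mg = mv_top²/r ⇒ v_top² = gr = 142.2 m²/s²
Energy from bottom to top (height 2r): ½mv_bot² = ½mv_top² + mg(2r)
v_bot² = gr + 4gr = 5gr = 711.2
v_bot = √(5gr) = 26.67 m/s

v = 26.7 m/s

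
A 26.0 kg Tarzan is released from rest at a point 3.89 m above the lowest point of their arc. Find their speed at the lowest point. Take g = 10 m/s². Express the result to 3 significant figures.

Energy conservation between the two points: mgh = ½mv²
v = √(2gh) = √(2 × 10 × 3.89) = √77.800 = 8.820 m/s

v = 8.82 m/s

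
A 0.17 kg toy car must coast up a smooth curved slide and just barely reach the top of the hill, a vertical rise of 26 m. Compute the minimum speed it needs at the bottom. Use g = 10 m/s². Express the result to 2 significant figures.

At the top it is momentarily at rest, so all KE converts to PE: ½mv² = mgh
v = √(2gh) = √(2 × 10 × 26) = 22.80 m/s

v = 23 m/s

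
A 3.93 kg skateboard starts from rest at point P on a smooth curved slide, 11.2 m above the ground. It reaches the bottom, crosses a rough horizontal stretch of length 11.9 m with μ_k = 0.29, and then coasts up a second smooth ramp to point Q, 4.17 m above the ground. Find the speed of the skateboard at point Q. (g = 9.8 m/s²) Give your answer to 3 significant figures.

v = 8.38 m/s

Energy at P: mgh₁ = (3.93)(9.8)(11.2) = 431.36 J
Friction loss: W_f = μ_k mg d = 132.9 J
At Q: ½mv² + mgh₂ = mgh₁ − W_f
½mv² = 431.36 − 132.9 − 160.60 = 137.84 J
v = √(2 × 137.84/3.93) = 8.375 m/s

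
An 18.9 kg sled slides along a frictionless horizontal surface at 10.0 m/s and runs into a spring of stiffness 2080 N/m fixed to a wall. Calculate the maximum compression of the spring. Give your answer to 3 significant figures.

Conservation of energy between contact and max compression: ½mv² = ½kx²
x = v√(m/k) = 10.0 × √(18.9/2080) = 0.9532 m

x = 0.953 m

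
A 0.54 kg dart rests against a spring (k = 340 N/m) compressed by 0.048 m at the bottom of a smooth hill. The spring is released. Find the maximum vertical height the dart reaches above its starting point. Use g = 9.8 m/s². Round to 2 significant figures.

At maximum height the dart is at rest, so ½kx² = mgh
h = kx²/(2mg) = (340)(0.048)²/(2 × 0.54 × 9.8) = 0.07401 m

h = 0.074 m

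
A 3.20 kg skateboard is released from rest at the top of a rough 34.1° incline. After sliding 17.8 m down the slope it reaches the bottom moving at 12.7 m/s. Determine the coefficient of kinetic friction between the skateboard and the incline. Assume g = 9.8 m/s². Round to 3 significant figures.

mgh = ½mv² + μ_k (mg cosθ) L, with h = L sinθ
mgL sinθ = 312.95 J; ½mv² = 258.06 J
W_f = 312.95 − 258.06 = 54.89 J
μ_k = W_f/(mg cosθ · L) = 54.89/(25.97 × 17.8) = 0.1187

μ_k = 0.119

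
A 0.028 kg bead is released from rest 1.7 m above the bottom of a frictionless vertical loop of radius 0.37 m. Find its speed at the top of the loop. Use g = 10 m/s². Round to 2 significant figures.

Energy conservation: mgh = ½mv_top² + mg(2r)
v_top² = 2g(h − 2r) = 2(10)(1.7 − 0.7400) = 19.20
v_top = 4.382 m/s

v = 4.4 m/s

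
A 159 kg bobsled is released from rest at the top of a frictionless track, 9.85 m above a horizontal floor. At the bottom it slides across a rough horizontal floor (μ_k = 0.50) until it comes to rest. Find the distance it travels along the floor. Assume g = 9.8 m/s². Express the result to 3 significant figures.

d = 19.7 m

Applying the work–energy principle:
At rest all PE has been dissipated by friction: mgh = μ_k m g d
d = h/μ_k = 9.85/0.50 = 19.70 m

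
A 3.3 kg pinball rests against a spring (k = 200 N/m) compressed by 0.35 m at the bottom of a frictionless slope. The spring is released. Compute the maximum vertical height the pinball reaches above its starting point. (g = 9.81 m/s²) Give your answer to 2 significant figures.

h = 0.38 m

Energy conservation from release to the highest point: ½kx² = mgh
h = kx²/(2mg) = (200)(0.35)²/(2 × 3.3 × 9.81) = 0.3784 m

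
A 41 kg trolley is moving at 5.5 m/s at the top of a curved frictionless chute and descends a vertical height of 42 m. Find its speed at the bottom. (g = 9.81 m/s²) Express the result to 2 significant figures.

By conservation of mechanical energy, ½mv₀² + mgh = ½mv²
v² = v₀² + 2gh = (5.5)² + 2(9.81)(42) = 854.29
v = √854.29 = 29.23 m/s

v = 29 m/s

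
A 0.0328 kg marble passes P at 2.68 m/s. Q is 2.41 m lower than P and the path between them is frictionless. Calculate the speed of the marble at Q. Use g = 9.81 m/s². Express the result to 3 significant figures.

v = 7.38 m/s

Mechanical energy is conserved (no friction): ½mv₀² + mgh = ½mv²
v² = v₀² + 2gh = (2.68)² + 2(9.81)(2.41) = 54.467
v = √54.467 = 7.380 m/s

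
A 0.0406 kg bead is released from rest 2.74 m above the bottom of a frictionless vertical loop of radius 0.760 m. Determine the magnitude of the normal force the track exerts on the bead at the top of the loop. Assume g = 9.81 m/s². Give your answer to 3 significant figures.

N = 0.880 N

Energy from release to top (height 2r): mgh = ½mv_top² + mg(2r)
v_top² = 2g(h − 2r) = 2(9.81)(2.74 − 1.520) = 23.936 m²/s²
At the top, both N and weight point toward the centre: N + mg = mv_top²/r
N = m(v_top²/r − g) = 0.0406(23.936/0.760 − 9.81) = 0.8804 N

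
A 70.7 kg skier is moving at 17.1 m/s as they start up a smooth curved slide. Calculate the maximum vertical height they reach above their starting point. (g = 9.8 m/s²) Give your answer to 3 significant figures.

h = 14.9 m

Setting KE at the bottom equal to PE gained: ½mv² = mgh
h = v²/(2g) = 17.1²/(2 × 9.8) = 14.92 m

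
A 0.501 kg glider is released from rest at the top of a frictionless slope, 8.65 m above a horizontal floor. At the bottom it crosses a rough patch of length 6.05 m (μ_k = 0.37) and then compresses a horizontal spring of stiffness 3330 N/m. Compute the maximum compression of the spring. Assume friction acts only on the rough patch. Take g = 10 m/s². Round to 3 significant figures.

x = 0.139 m

Initial energy: E₁ = mgh = (0.501)(10)(8.65) = 43.337 J
Friction removes W_f = μ_k mg d = (0.37)(0.501)(10)(6.05) = 11.21 J
Energy reaching the spring: E = 43.337 − 11.21 = 32.122 J
At max compression ½kx² = E ⇒ x = √(2E/k) = √(2 × 32.122/3330) = 0.1389 m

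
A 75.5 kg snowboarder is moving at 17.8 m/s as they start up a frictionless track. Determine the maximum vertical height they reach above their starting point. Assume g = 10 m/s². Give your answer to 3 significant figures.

By energy conservation, ½mv² = mgh
h = v²/(2g) = 17.8²/(2 × 10) = 15.84 m

h = 15.8 m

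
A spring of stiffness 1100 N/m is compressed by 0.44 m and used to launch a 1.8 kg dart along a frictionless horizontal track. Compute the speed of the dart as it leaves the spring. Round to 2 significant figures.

Spring PE converts entirely to kinetic energy: ½kx² = ½mv²
v = x√(k/m) = 0.44 × √(1100/1.8) = 10.88 m/s

v = 11 m/s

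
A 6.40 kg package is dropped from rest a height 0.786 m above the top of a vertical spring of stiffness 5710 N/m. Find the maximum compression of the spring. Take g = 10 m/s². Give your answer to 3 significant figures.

x = 0.144 m

Measuring PE from the top of the relaxed spring, at max compression the package has dropped H + x with zero KE, so:
mg(H + x) = ½kx²
½(5710)x² − (6.40)(10)x − (6.40)(10)(0.786) = 0
2855x² − 64.00x − 50.30 = 0
x = [64.00 + √(4096 + 574472)]/(2 × 2855) = 0.1444 m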